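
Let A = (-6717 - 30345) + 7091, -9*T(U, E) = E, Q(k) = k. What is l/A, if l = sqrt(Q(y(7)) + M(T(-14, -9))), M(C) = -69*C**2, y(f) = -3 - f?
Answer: -I*sqrt(79)/29971 ≈ -0.00029656*I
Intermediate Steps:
T(U, E) = -E/9
A = -29971 (A = -37062 + 7091 = -29971)
l = I*sqrt(79) (l = sqrt((-3 - 1*7) - 69*(-1/9*(-9))**2) = sqrt((-3 - 7) - 69*1**2) = sqrt(-10 - 69*1) = sqrt(-10 - 69) = sqrt(-79) = I*sqrt(79) ≈ 8.8882*I)
l/A = (I*sqrt(79))/(-29971) = (I*sqrt(79))*(-1/29971) = -I*sqrt(79)/29971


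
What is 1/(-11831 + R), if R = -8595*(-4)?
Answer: 1/22549 ≈ 4.4348e-5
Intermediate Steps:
R = 34380 (R = -2865*(-12) = 34380)
1/(-11831 + R) = 1/(-11831 + 34380) = 1/22549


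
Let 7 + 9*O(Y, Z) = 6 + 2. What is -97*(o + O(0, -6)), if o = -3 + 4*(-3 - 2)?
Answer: 19982/9 ≈ 2220.2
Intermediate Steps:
O(Y, Z) = ⅑ (O(Y, Z) = -7/9 + (6 + 2)/9 = -7/9 + (⅑)*8 = -7/9 + 8/9 = ⅑)
o = -23 (o = -3 + 4*(-5) = -3 - 20 = -23)
-97*(o + O(0, -6)) = -97*(-23 + ⅑) = -97*(-206/9) = 19982/9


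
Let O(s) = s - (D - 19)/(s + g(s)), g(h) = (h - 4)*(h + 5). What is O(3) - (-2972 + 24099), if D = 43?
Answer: -105596/5 ≈ -21119.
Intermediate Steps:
g(h) = (-4 + h)*(5 + h)
O(s) = s - 24/(-20 + s² + 2*s) (O(s) = s - (43 - 19)/(s + (-20 + s + s²)) = s - 24/(-20 + s² + 2*s))
O(3) - (-2972 + 24099) = (-24 + 3² + 3*(-20 + 3 + 3²))/(-20 + 3² + 2*3) - (-2972 + 24099) = (-24 + 9 + 3*(-20 + 3 + 9))/(-20 + 9 + 6) - 1*21127 = (-24 + 9 + 3*(-8))/(-5) - 21127 = -(-24 + 9 - 24)/5 - 21127 = -⅕*(-39) - 21127 = 39/5 - 21127 = -105596/5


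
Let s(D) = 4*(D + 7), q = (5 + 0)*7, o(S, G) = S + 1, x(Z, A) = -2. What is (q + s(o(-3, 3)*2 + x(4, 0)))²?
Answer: 1521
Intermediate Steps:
o(S, G) = 1 + S
q = 35 (q = 5*7 = 35)
s(D) = 28 + 4*D (s(D) = 4*(7 + D) = 28 + 4*D)
(q + s(o(-3, 3)*2 + x(4, 0)))² = (35 + (28 + 4*((1 - 3)*2 - 2)))² = (35 + (28 + 4*(-2*2 - 2)))² = (35 + (28 + 4*(-4 - 2)))² = (35 + (28 + 4*(-6)))² = (35 + (28 - 24))² = (35 + 4)² = 39² = 1521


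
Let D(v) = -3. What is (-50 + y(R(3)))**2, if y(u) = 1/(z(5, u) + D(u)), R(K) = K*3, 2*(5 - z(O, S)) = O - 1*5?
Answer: 9801/4 ≈ 2450.3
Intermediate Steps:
z(O, S) = 15/2 - O/2 (z(O, S) = 5 - (O - 1*5)/2 = 5 - (O - 5)/2 = 5 - (-5 + O)/2 = 5 + (5/2 - O/2) = 15/2 - O/2)
R(K) = 3*K
y(u) = 1/2 (y(u) = 1/((15/2 - 1/2*5) - 3) = 1/((15/2 - 5/2) - 3) = 1/(5 - 3) = 1/2)
(-50 + y(R(3)))**2 = (-50 + 1/2)**2 = (-99/2)**2 = 9801/4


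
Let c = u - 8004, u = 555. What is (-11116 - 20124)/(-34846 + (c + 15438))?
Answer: 31240/26857 ≈ 1.1632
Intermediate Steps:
c = -7449 (c = 555 - 8004 = -7449)
(-11116 - 20124)/(-34846 + (c + 15438)) = (-11116 - 20124)/(-34846 + (-7449 + 15438)) = -31240/(-34846 + 7989) = -31240/(-26857) = -31240*(-1/26857) = 31240/26857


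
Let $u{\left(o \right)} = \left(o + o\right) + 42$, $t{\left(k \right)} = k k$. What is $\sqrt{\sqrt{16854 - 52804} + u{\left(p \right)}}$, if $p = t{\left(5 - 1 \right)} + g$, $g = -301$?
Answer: $\sqrt{-528 + 5 i \sqrt{1438}} \approx 4.0627 + 23.335 i$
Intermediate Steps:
$t{\left(k \right)} = k^{2}$
$p = -285$ ($p = \left(5 - 1\right)^{2} - 301 = 4^{2} - 301 = 16 - 301 = -285$)
$u{\left(o \right)} = 42 + 2 o$ ($u{\left(o \right)} = 2 o + 42 = 42 + 2 o$)
$\sqrt{\sqrt{16854 - 52804} + u{\left(p \right)}} = \sqrt{\sqrt{16854 - 52804} + \left(42 + 2 \left(-285\right)\right)} = \sqrt{\sqrt{-35950} + \left(42 - 570\right)} = \sqrt{5 i \sqrt{1438} - 528} = \sqrt{-528 + 5 i \sqrt{1438}}$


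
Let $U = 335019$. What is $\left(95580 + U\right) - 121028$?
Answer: $309571$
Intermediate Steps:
$\left(95580 + U\right) - 121028 = \left(95580 + 335019\right) - 121028 = 430599 - 121028 = 309571$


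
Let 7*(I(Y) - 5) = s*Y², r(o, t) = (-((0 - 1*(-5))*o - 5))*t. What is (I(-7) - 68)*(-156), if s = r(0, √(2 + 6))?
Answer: 9828 - 10920*√2 ≈ -5615.2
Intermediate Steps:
r(o, t) = t*(5 - 5*o) (r(o, t) = (-((0 + 5)*o - 5))*t = (-(5*o - 5))*t = (-(-5 + 5*o))*t = (5 - 5*o)*t = t*(5 - 5*o))
s = 10*√2 (s = 5*√(2 + 6)*(1 - 1*0) = 5*√8*(1 + 0) = 5*(2*√2)*1 = 10*√2 ≈ 14.142)
I(Y) = 5 + 10*√2*Y²/7 (I(Y) = 5 + ((10*√2)*Y²)/7 = 5 + (10*√2*Y²)/7 = 5 + 10*√2*Y²/7)
(I(-7) - 68)*(-156) = ((5 + (10/7)*√2*(-7)²) - 68)*(-156) = ((5 + (10/7)*√2*49) - 68)*(-156) = ((5 + 70*√2) - 68)*(-156) = (-63 + 70*√2)*(-156) = 9828 - 10920*√2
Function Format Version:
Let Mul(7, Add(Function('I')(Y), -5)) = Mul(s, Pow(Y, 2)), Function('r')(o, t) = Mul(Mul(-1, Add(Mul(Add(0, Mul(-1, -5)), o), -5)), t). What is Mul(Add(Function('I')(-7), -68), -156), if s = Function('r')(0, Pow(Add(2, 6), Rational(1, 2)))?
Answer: Add(9828, Mul(-10920, Pow(2, Rational(1, 2)))) ≈ -5615.2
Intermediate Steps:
Function('r')(o, t) = Mul(t, Add(5, Mul(-5, o))) (Function('r')(o, t) = Mul(Mul(-1, Add(Mul(Add(0, 5), o), -5)), t) = Mul(Mul(-1, Add(Mul(5, o), -5)), t) = Mul(Mul(-1, Add(-5, Mul(5, o))), t) = Mul(Add(5, Mul(-5, o)), t) = Mul(t, Add(5, Mul(-5, o))))
s = Mul(10, Pow(2, Rational(1, 2))) (s = Mul(5, Pow(Add(2, 6), Rational(1, 2)), Add(1, Mul(-1, 0))) = Mul(5, Pow(8, Rational(1, 2)), Add(1, 0)) = Mul(5, Mul(2, Pow(2, Rational(1, 2))), 1) = Mul(10, Pow(2, Rational(1, 2))) ≈ 14.142)
Function('I')(Y) = Add(5, Mul(Rational(10, 7), Pow(2, Rational(1, 2)), Pow(Y, 2))) (Function('I')(Y) = Add(5, Mul(Rational(1, 7), Mul(Mul(10, Pow(2, Rational(1, 2))), Pow(Y, 2)))) = Add(5, Mul(Rational(1, 7), Mul(10, Pow(2, Rational(1, 2)), Pow(Y, 2)))) = Add(5, Mul(Rational(10, 7), Pow(2, Rational(1, 2)), Pow(Y, 2))))
Mul(Add(Function('I')(-7), -68), -156) = Mul(Add(Add(5, Mul(Rational(10, 7), Pow(2, Rational(1, 2)), Pow(-7, 2))), -68), -156) = Mul(Add(Add(5, Mul(Rational(10, 7), Pow(2, Rational(1, 2)), 49)), -68), -156) = Mul(Add(Add(5, Mul(70, Pow(2, Rational(1, 2)))), -68), -156) = Mul(Add(-63, Mul(70, Pow(2, Rational(1, 2)))), -156) = Add(9828, Mul(-10920, Pow(2, Rational(1, 2))))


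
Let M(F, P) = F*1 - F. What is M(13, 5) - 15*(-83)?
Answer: 1245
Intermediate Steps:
M(F, P) = 0 (M(F, P) = F - F = 0)
M(13, 5) - 15*(-83) = 0 - 15*(-83) = 0 + 1245 = 1245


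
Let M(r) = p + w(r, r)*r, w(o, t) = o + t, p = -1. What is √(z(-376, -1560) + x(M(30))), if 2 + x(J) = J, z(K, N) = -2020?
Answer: I*√223 ≈ 14.933*I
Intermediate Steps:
M(r) = -1 + 2*r² (M(r) = -1 + (r + r)*r = -1 + (2*r)*r = -1 + 2*r²)
x(J) = -2 + J
√(z(-376, -1560) + x(M(30))) = √(-2020 + (-2 + (-1 + 2*30²))) = √(-2020 + (-2 + (-1 + 2*900))) = √(-2020 + (-2 + (-1 + 1800))) = √(-2020 + (-2 + 1799)) = √(-2020 + 1797) = √(-223) = I*√223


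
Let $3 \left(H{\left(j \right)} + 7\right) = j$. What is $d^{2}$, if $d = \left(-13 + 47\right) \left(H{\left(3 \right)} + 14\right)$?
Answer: $73984$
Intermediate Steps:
$H{\left(j \right)} = -7 + \frac{j}{3}$
$d = 272$ ($d = \left(-13 + 47\right) \left(\left(-7 + \frac{1}{3} \cdot 3\right) + 14\right) = 34 \left(\left(-7 + 1\right) + 14\right) = 34 \left(-6 + 14\right) = 34 \cdot 8 = 272$)
$d^{2} = 272^{2} = 73984$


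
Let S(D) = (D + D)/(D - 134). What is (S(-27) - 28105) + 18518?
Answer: -1543453/161 ≈ -9586.7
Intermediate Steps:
S(D) = 2*D/(-134 + D) (S(D) = (2*D)/(-134 + D) = 2*D/(-134 + D))
(S(-27) - 28105) + 18518 = (2*(-27)/(-134 - 27) - 28105) + 18518 = (2*(-27)/(-161) - 28105) + 18518 = (2*(-27)*(-1/161) - 28105) + 18518 = (54/161 - 28105) + 18518 = -4524851/161 + 18518 = -1543453/161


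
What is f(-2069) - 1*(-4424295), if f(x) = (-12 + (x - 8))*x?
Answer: 8746436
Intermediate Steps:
f(x) = x*(-20 + x) (f(x) = (-12 + (-8 + x))*x = (-20 + x)*x = x*(-20 + x))
f(-2069) - 1*(-4424295) = -2069*(-20 - 2069) - 1*(-4424295) = -2069*(-2089) + 4424295 = 4322141 + 4424295 = 8746436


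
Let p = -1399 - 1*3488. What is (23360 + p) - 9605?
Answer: 8868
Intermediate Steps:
p = -4887 (p = -1399 - 3488 = -4887)
(23360 + p) - 9605 = (23360 - 4887) - 9605 = 18473 - 9605 = 8868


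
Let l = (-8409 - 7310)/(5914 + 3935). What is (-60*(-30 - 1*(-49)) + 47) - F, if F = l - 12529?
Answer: 112648883/9849 ≈ 11438.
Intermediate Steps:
l = -15719/9849 ≈ -1.5960
F = -123413840/9849 (F = -15719/9849 - 12529 = -123413840/9849 ≈ -12531.)
(-60*(-30 - 1*(-49)) + 47) - F = (-60*(-30 - 1*(-49)) + 47) - 1*(-123413840/9849) = (-60*(-30 + 49) + 47) + 123413840/9849 = (-60*19 + 47) + 123413840/9849 = (-1140 + 47) + 123413840/9849 = -1093 + 123413840/9849 = 112648883/9849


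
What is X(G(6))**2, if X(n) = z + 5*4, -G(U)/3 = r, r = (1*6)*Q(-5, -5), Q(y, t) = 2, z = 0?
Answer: 400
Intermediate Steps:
r = 12 (r = (1*6)*2 = 6*2 = 12)
G(U) = -36 (G(U) = -3*12 = -36)
X(n) = 20 (X(n) = 0 + 5*4 = 0 + 20 = 20)
X(G(6))**2 = 20**2 = 400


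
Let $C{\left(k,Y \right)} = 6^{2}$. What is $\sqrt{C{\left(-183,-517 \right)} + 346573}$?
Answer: $\sqrt{346609} \approx 588.74$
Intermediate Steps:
$C{\left(k,Y \right)} = 36$
$\sqrt{C{\left(-183,-517 \right)} + 346573} = \sqrt{36 + 346573} = \sqrt{346609}$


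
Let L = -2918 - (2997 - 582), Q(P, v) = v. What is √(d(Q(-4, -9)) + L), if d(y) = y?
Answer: I*√5342 ≈ 73.089*I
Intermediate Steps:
L = -5333 (L = -2918 - 1*2415 = -2918 - 2415 = -5333)
√(d(Q(-4, -9)) + L) = √(-9 - 5333) = √(-5342) = I*√5342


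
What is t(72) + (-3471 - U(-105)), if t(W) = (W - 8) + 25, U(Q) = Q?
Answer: -3277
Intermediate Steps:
t(W) = 17 + W (t(W) = (-8 + W) + 25 = 17 + W)
t(72) + (-3471 - U(-105)) = (17 + 72) + (-3471 - 1*(-105)) = 89 + (-3471 + 105) = 89 - 3366 = -3277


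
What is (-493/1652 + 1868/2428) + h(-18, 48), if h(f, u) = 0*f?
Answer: 472233/1002764 ≈ 0.47093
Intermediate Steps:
h(f, u) = 0
(-493/1652 + 1868/2428) + h(-18, 48) = (-493/1652 + 1868/2428) + 0 = (-493*1/1652 + 1868*(1/2428)) + 0 = (-493/1652 + 467/607) + 0 = 472233/1002764 + 0 = 472233/1002764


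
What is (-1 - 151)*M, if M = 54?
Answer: -8208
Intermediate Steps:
(-1 - 151)*M = (-1 - 151)*54 = -152*54 = -8208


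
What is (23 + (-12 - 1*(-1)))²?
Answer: 144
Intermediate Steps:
(23 + (-12 - 1*(-1)))² = (23 + (-12 + 1))² = (23 - 11)² = 12² = 144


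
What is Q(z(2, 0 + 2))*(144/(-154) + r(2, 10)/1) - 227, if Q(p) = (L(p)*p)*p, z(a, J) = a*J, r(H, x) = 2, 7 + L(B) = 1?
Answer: -25351/77 ≈ -329.23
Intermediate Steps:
L(B) = -6 (L(B) = -7 + 1 = -6)
z(a, J) = J*a
Q(p) = -6*p² (Q(p) = (-6*p)*p = -6*p²)
Q(z(2, 0 + 2))*(144/(-154) + r(2, 10)/1) - 227 = (-6*4*(0 + 2)²)*(144/(-154) + 2/1) - 227 = (-6*(2*2)²)*(144*(-1/154) + 2*1) - 227 = (-6*4²)*(-72/77 + 2) - 227 = -6*16*(82/77) - 227 = -96*82/77 - 227 = -7872/77 - 227 = -25351/77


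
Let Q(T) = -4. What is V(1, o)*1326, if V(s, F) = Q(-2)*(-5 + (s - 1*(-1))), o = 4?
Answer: 15912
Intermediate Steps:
V(s, F) = 16 - 4*s (V(s, F) = -4*(-5 + (s - 1*(-1))) = -4*(-5 + (s + 1)) = -4*(-5 + (1 + s)) = -4*(-4 + s) = 16 - 4*s)
V(1, o)*1326 = (16 - 4*1)*1326 = (16 - 4)*1326 = 12*1326 = 15912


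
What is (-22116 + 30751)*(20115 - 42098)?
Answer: -189823205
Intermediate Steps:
(-22116 + 30751)*(20115 - 42098) = 8635*(-21983) = -189823205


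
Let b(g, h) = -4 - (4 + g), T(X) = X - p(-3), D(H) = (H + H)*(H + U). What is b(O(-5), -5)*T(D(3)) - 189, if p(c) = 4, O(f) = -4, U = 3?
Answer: -317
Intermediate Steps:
D(H) = 2*H*(3 + H) (D(H) = (H + H)*(H + 3) = (2*H)*(3 + H) = 2*H*(3 + H))
T(X) = -4 + X (T(X) = X - 1*4 = X - 4 = -4 + X)
b(g, h) = -8 - g (b(g, h) = -4 + (-4 - g) = -8 - g)
b(O(-5), -5)*T(D(3)) - 189 = (-8 - 1*(-4))*(-4 + 2*3*(3 + 3)) - 189 = (-8 + 4)*(-4 + 2*3*6) - 189 = -4*(-4 + 36) - 189 = -4*32 - 189 = -128 - 189 = -317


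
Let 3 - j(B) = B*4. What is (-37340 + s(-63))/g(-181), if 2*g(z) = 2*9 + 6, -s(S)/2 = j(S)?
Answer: -18925/6 ≈ -3154.2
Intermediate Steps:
j(B) = 3 - 4*B (j(B) = 3 - B*4 = 3 - 4*B)
s(S) = -6 + 8*S (s(S) = -2*(3 - 4*S) = -6 + 8*S)
g(z) = 12 (g(z) = (2*9 + 6)/2 = (18 + 6)/2 = (1/2)*24 = 12)
(-37340 + s(-63))/g(-181) = (-37340 + (-6 + 8*(-63)))/12 = (-37340 + (-6 - 504))*(1/12) = (-37340 - 510)*(1/12) = -37850*1/12 = -18925/6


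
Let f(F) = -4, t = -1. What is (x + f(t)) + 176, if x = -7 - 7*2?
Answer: 151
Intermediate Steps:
x = -21 (x = -7 - 14 = -21)
(x + f(t)) + 176 = (-21 - 4) + 176 = -25 + 176 = 151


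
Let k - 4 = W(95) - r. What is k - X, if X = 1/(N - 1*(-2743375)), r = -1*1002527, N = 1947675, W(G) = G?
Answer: 4703368697299/4691050 ≈ 1.0026e+6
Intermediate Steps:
r = -1002527
X = 1/4691050 (X = 1/(1947675 - 1*(-2743375)) = 1/(1947675 + 2743375) = 1/4691050 ≈ 2.1317e-7)
k = 1002626 (k = 4 + (95 - 1*(-1002527)) = 4 + (95 + 1002527) = 4 + 1002622 = 1002626)
k - X = 1002626 - 1*1/4691050 = 1002626 - 1/4691050 = 4703368697299/4691050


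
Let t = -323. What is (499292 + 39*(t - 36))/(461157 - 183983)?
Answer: 485291/277174 ≈ 1.7509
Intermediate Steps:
(499292 + 39*(t - 36))/(461157 - 183983) = (499292 + 39*(-323 - 36))/(461157 - 183983) = (499292 + 39*(-359))/277174 = (499292 - 14001)*(1/277174) = 485291*(1/277174) = 485291/277174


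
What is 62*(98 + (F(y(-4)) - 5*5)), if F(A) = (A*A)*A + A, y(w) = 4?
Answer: 8742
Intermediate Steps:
F(A) = A + A³ (F(A) = A²*A + A = A³ + A = A + A³)
62*(98 + (F(y(-4)) - 5*5)) = 62*(98 + ((4 + 4³) - 5*5)) = 62*(98 + ((4 + 64) - 25)) = 62*(98 + (68 - 25)) = 62*(98 + 43) = 62*141 = 8742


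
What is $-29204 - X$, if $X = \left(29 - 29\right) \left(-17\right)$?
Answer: $-29204$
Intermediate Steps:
$X = 0$ ($X = 0 \left(-17\right) = 0$)
$-29204 - X = -29204 - 0 = -29204 + 0 = -29204$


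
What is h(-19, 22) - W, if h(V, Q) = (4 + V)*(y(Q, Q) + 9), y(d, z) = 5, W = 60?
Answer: -270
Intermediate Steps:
h(V, Q) = 56 + 14*V (h(V, Q) = (4 + V)*(5 + 9) = (4 + V)*14 = 56 + 14*V)
h(-19, 22) - W = (56 + 14*(-19)) - 1*60 = (56 - 266) - 60 = -210 - 60 = -270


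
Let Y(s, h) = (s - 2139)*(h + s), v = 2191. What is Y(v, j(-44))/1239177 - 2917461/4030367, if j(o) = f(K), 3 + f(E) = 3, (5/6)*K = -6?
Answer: -3156062796553/4994338087959 ≈ -0.63193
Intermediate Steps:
K = -36/5 (K = (6/5)*(-6) = -36/5 ≈ -7.2000)
f(E) = 0 (f(E) = -3 + 3 = 0)
j(o) = 0
Y(s, h) = (-2139 + s)*(h + s)
Y(v, j(-44))/1239177 - 2917461/4030367 = (2191² - 2139*0 - 2139*2191 + 0*2191)/1239177 - 2917461/4030367 = (4800481 + 0 - 4686549 + 0)*(1/1239177) - 2917461*1/4030367 = 113932*(1/1239177) - 2917461/4030367 = 113932/1239177 - 2917461/4030367 = -3156062796553/4994338087959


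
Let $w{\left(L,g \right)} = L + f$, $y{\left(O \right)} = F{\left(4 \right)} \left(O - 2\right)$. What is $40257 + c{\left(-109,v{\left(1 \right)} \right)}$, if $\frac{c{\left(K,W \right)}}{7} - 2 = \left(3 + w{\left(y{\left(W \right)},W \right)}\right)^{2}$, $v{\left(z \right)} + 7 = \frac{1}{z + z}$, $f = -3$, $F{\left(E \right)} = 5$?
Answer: $\frac{211659}{4} \approx 52915.0$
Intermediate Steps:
$y{\left(O \right)} = -10 + 5 O$ ($y{\left(O \right)} = 5 \left(O - 2\right) = 5 \left(-2 + O\right) = -10 + 5 O$)
$v{\left(z \right)} = -7 + \frac{1}{2 z}$ ($v{\left(z \right)} = -7 + \frac{1}{z + z} = -7 + \frac{1}{2 z}$)
$w{\left(L,g \right)} = -3 + L$ ($w{\left(L,g \right)} = L - 3 = -3 + L$)
$c{\left(K,W \right)} = 14 + 7 \left(-10 + 5 W\right)^{2}$ ($c{\left(K,W \right)} = 14 + 7 \left(3 + \left(-3 + \left(-10 + 5 W\right)\right)\right)^{2} = 14 + 7 \left(3 + \left(-13 + 5 W\right)\right)^{2} = 14 + 7 \left(-10 + 5 W\right)^{2}$)
$40257 + c{\left(-109,v{\left(1 \right)} \right)} = 40257 + \left(14 + 175 \left(-2 - \left(7 - \frac{1}{2 \cdot 1}\right)\right)^{2}\right) = 40257 + \left(14 + 175 \left(-2 + \left(-7 + \frac{1}{2} \cdot 1\right)\right)^{2}\right) = 40257 + \left(14 + 175 \left(-2 + \left(-7 + \frac{1}{2}\right)\right)^{2}\right) = 40257 + \left(14 + 175 \left(-2 - \frac{13}{2}\right)^{2}\right) = 40257 + \left(14 + 175 \left(- \frac{17}{2}\right)^{2}\right) = 40257 + \left(14 + 175 \cdot \frac{289}{4}\right) = 40257 + \left(14 + \frac{50575}{4}\right) = 40257 + \frac{50631}{4} = \frac{211659}{4}$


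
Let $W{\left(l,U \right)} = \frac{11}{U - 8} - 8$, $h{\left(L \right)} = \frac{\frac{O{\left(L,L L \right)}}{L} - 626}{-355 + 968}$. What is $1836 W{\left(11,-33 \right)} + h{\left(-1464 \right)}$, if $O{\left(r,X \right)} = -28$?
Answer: $- \frac{139650710101}{9198678} \approx -15182.0$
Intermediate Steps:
$h{\left(L \right)} = - \frac{626}{613} - \frac{28}{613 L}$ ($h{\left(L \right)} = \frac{- \frac{28}{L} - 626}{-355 + 968} = \frac{-626 - \frac{28}{L}}{613} = \left(-626 - \frac{28}{L}\right) \frac{1}{613} = - \frac{626}{613} - \frac{28}{613 L}$)
$W{\left(l,U \right)} = -8 + \frac{11}{-8 + U}$ ($W{\left(l,U \right)} = \frac{11}{-8 + U} - 8 = -8 + \frac{11}{-8 + U}$)
$1836 W{\left(11,-33 \right)} + h{\left(-1464 \right)} = 1836 \frac{75 - -264}{-8 - 33} + \frac{2 \left(-14 - -458232\right)}{613 \left(-1464\right)} = 1836 \frac{75 + 264}{-41} + \frac{2}{613} \left(- \frac{1}{1464}\right) \left(-14 + 458232\right) = 1836 \left(\left(- \frac{1}{41}\right) 339\right) + \frac{2}{613} \left(- \frac{1}{1464}\right) 458218 = 1836 \left(- \frac{339}{41}\right) - \frac{229109}{224358} = - \frac{622404}{41} - \frac{229109}{224358} = - \frac{139650710101}{9198678}$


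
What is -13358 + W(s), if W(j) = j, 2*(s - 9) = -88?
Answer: -13393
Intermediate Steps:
s = -35 (s = 9 + (½)*(-88) = 9 - 44 = -35)
-13358 + W(s) = -13358 - 35 = -13393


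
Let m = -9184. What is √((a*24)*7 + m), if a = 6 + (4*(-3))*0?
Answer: 4*I*√511 ≈ 90.421*I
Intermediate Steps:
a = 6 (a = 6 - 12*0 = 6 + 0 = 6)
√((a*24)*7 + m) = √((6*24)*7 - 9184) = √(144*7 - 9184) = √(1008 - 9184) = √(-8176) = 4*I*√511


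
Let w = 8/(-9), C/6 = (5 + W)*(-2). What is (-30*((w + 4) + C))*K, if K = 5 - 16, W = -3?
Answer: -20680/3 ≈ -6893.3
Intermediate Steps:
K = -11
C = -24 (C = 6*((5 - 3)*(-2)) = 6*(2*(-2)) = 6*(-4) = -24)
w = -8/9 (w = 8*(-1/9) = -8/9 ≈ -0.88889)
(-30*((w + 4) + C))*K = -30*((-8/9 + 4) - 24)*(-11) = -30*(28/9 - 24)*(-11) = -30*(-188/9)*(-11) = (1880/3)*(-11) = -20680/3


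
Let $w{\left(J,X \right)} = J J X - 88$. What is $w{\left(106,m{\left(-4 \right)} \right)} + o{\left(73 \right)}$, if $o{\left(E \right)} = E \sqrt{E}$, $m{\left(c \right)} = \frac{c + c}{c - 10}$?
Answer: $\frac{44328}{7} + 73 \sqrt{73} \approx 6956.3$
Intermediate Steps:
$m{\left(c \right)} = \frac{2 c}{-10 + c}$
$w{\left(J,X \right)} = -88 + X J^{2}$ ($w{\left(J,X \right)} = J^{2} X - 88 = X J^{2} - 88 = -88 + X J^{2}$)
$o{\left(E \right)} = E^{\frac{3}{2}}$
$w{\left(106,m{\left(-4 \right)} \right)} + o{\left(73 \right)} = \left(-88 + 2 \left(-4\right) \frac{1}{-10 - 4} \cdot 106^{2}\right) + 73^{\frac{3}{2}} = \left(-88 + 2 \left(-4\right) \frac{1}{-14} \cdot 11236\right) + 73 \sqrt{73} = \left(-88 + 2 \left(-4\right) \left(- \frac{1}{14}\right) 11236\right) + 73 \sqrt{73} = \left(-88 + \frac{4}{7} \cdot 11236\right) + 73 \sqrt{73} = \left(-88 + \frac{44944}{7}\right) + 73 \sqrt{73} = \frac{44328}{7} + 73 \sqrt{73}$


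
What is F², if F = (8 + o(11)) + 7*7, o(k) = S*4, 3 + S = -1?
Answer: 1681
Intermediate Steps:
S = -4 (S = -3 - 1 = -4)
o(k) = -16 (o(k) = -4*4 = -16)
F = 41 (F = (8 - 16) + 7*7 = -8 + 49 = 41)
F² = 41² = 1681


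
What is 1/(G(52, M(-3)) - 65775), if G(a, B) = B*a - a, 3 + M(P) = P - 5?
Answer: -1/66399 ≈ -1.5060e-5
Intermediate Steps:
M(P) = -8 + P (M(P) = -3 + (P - 5) = -3 + (-5 + P) = -8 + P)
G(a, B) = -a + B*a
1/(G(52, M(-3)) - 65775) = 1/(52*(-1 + (-8 - 3)) - 65775) = 1/(52*(-1 - 11) - 65775) = 1/(52*(-12) - 65775) = 1/(-624 - 65775) = 1/(-66399) = -1/66399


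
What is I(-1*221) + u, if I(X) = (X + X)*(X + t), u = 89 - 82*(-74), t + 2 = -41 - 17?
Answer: 130359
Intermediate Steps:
t = -60 (t = -2 + (-41 - 17) = -2 - 58 = -60)
u = 6157 (u = 89 + 6068 = 6157)
I(X) = 2*X*(-60 + X) (I(X) = (X + X)*(X - 60) = (2*X)*(-60 + X) = 2*X*(-60 + X))
I(-1*221) + u = 2*(-1*221)*(-60 - 1*221) + 6157 = 2*(-221)*(-60 - 221) + 6157 = 2*(-221)*(-281) + 6157 = 124202 + 6157 = 130359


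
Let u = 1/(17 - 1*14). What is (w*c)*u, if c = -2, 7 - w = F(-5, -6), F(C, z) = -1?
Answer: -16/3 ≈ -5.3333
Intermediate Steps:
w = 8 (w = 7 - 1*(-1) = 7 + 1 = 8)
u = ⅓ (u = 1/(17 - 14) = 1/3 = ⅓ ≈ 0.33333)
(w*c)*u = (8*(-2))*(⅓) = -16*⅓ = -16/3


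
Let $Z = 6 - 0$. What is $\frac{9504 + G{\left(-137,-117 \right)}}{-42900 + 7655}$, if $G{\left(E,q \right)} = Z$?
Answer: $- \frac{1902}{7049} \approx -0.26983$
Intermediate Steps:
$Z = 6$ ($Z = 6 + 0 = 6$)
$G{\left(E,q \right)} = 6$
$\frac{9504 + G{\left(-137,-117 \right)}}{-42900 + 7655} = \frac{9504 + 6}{-42900 + 7655} = \frac{9510}{-35245} = 9510 \left(- \frac{1}{35245}\right) = - \frac{1902}{7049}$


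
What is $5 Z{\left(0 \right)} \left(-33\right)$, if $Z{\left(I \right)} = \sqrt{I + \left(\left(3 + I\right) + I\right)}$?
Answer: $- 165 \sqrt{3} \approx -285.79$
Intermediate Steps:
$Z{\left(I \right)} = \sqrt{3 + 3 I}$ ($Z{\left(I \right)} = \sqrt{I + \left(3 + 2 I\right)} = \sqrt{3 + 3 I}$)
$5 Z{\left(0 \right)} \left(-33\right) = 5 \sqrt{3 + 3 \cdot 0} \left(-33\right) = 5 \sqrt{3 + 0} \left(-33\right) = 5 \sqrt{3} \left(-33\right) = - 165 \sqrt{3}$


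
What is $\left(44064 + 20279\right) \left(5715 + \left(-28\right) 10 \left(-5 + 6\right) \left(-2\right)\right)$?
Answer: $403752325$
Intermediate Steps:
$\left(44064 + 20279\right) \left(5715 + \left(-28\right) 10 \left(-5 + 6\right) \left(-2\right)\right) = 64343 \left(5715 - 280 \cdot 1 \left(-2\right)\right) = 64343 \left(5715 - -560\right) = 64343 \left(5715 + 560\right) = 64343 \cdot 6275 = 403752325$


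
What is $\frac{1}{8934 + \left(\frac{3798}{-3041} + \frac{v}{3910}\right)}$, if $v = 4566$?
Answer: $\frac{5945155}{53113532283} \approx 0.00011193$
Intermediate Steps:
$\frac{1}{8934 + \left(\frac{3798}{-3041} + \frac{v}{3910}\right)} = \frac{1}{8934 + \left(\frac{3798}{-3041} + \frac{4566}{3910}\right)} = \frac{1}{8934 + \left(3798 \left(- \frac{1}{3041}\right) + 4566 \cdot \frac{1}{3910}\right)} = \frac{1}{8934 + \left(- \frac{3798}{3041} + \frac{2283}{1955}\right)} = \frac{1}{8934 - \frac{482487}{5945155}} = \frac{1}{\frac{53113532283}{5945155}} = \frac{5945155}{53113532283}$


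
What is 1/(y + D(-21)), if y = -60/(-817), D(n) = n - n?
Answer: 817/60 ≈ 13.617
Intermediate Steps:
D(n) = 0
y = 60/817 (y = -60*(-1/817) = 60/817 ≈ 0.073439)
1/(y + D(-21)) = 1/(60/817 + 0) = 1/(60/817) = 817/60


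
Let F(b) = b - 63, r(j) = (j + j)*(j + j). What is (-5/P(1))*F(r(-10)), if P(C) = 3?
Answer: -1685/3 ≈ -561.67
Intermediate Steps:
r(j) = 4*j² (r(j) = (2*j)*(2*j) = 4*j²)
F(b) = -63 + b
(-5/P(1))*F(r(-10)) = (-5/3)*(-63 + 4*(-10)²) = (-5*⅓)*(-63 + 4*100) = -5*(-63 + 400)/3 = -5/3*337 = -1685/3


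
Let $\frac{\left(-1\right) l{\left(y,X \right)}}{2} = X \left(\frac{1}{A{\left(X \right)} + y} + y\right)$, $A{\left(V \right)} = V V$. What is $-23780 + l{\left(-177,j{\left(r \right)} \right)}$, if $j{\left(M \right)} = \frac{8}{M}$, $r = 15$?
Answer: $- \frac{4690047316}{198805} \approx -23591.0$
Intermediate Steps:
$A{\left(V \right)} = V^{2}$
$l{\left(y,X \right)} = - 2 X \left(y + \frac{1}{y + X^{2}}\right)$ ($l{\left(y,X \right)} = - 2 X \left(\frac{1}{X^{2} + y} + y\right) = - 2 X \left(\frac{1}{y + X^{2}} + y\right) = - 2 X \left(y + \frac{1}{y + X^{2}}\right)$)
$-23780 + l{\left(-177,j{\left(r \right)} \right)} = -23780 - \frac{2 \cdot \frac{8}{15} \left(1 + \left(-177\right)^{2} - 177 \left(\frac{8}{15}\right)^{2}\right)}{-177 + \left(\frac{8}{15}\right)^{2}} = -23780 - \frac{2 \cdot 8 \cdot \frac{1}{15} \left(1 + 31329 - 177 \left(8 \cdot \frac{1}{15}\right)^{2}\right)}{-177 + \left(8 \cdot \frac{1}{15}\right)^{2}} = -23780 - \frac{16 \left(1 + 31329 - 177 \left(\frac{8}{15}\right)^{2}\right)}{15 \left(-177 + \left(\frac{8}{15}\right)^{2}\right)} = -23780 - \frac{16 \left(1 + 31329 - \frac{3776}{75}\right)}{15 \left(-177 + \frac{64}{225}\right)} = -23780 - \frac{16 \left(1 + 31329 - \frac{3776}{75}\right)}{15 \left(- \frac{39761}{225}\right)} = -23780 - \frac{16}{15} \left(- \frac{225}{39761}\right) \frac{2345974}{75} = -23780 + \frac{37535584}{198805} = - \frac{4690047316}{198805}$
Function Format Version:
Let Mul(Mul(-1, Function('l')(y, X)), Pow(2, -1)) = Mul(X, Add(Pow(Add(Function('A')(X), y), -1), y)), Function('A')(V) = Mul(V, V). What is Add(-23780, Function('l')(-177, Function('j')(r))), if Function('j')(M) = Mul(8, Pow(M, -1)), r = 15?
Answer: Rational(-4690047316, 198805) ≈ -23591.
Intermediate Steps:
Function('A')(V) = Pow(V, 2)
Function('l')(y, X) = Mul(-2, X, Add(y, Pow(Add(y, Pow(X, 2)), -1))) (Function('l')(y, X) = Mul(-2, Mul(X, Add(Pow(Add(Pow(X, 2), y), -1), y))) = Mul(-2, Mul(X, Add(Pow(Add(y, Pow(X, 2)), -1), y))) = Mul(-2, Mul(X, Add(y, Pow(Add(y, Pow(X, 2)), -1)))) = Mul(-2, X, Add(y, Pow(Add(y, Pow(X, 2)), -1))))
Add(-23780, Function('l')(-177, Function('j')(r))) = Add(-23780, Mul(-2, Mul(8, Pow(15, -1)), Pow(Add(-177, Pow(Mul(8, Pow(15, -1)), 2)), -1), Add(1, Pow(-177, 2), Mul(-177, Pow(Mul(8, Pow(15, -1)), 2))))) = Add(-23780, Mul(-2, Mul(8, Rational(1, 15)), Pow(Add(-177, Pow(Mul(8, Rational(1, 15)), 2)), -1), Add(1, 31329, Mul(-177, Pow(Mul(8, Rational(1, 15)), 2))))) = Add(-23780, Mul(-2, Rational(8, 15), Pow(Add(-177, Pow(Rational(8, 15), 2)), -1), Add(1, 31329, Mul(-177, Pow(Rational(8, 15), 2))))) = Add(-23780, Mul(-2, Rational(8, 15), Pow(Add(-177, Rational(64, 225)), -1), Add(1, 31329, Mul(-177, Rational(64, 225))))) = Add(-23780, Mul(-2, Rational(8, 15), Pow(Rational(-39761, 225), -1), Add(1, 31329, Rational(-3776, 75)))) = Add(-23780, Mul(-2, Rational(8, 15), Rational(-225, 39761), Rational(2345974, 75))) = Add(-23780, Rational(37535584, 198805)) = Rational(-4690047316, 198805)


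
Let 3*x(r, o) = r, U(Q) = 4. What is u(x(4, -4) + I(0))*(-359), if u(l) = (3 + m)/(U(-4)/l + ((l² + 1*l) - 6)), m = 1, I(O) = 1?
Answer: -22617/55 ≈ -411.22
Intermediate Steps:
x(r, o) = r/3
u(l) = 4/(-6 + l + l² + 4/l) (u(l) = (3 + 1)/(4/l + ((l² + 1*l) - 6)) = 4/(4/l + ((l² + l) - 6)) = 4/(4/l + ((l + l²) - 6)) = 4/(4/l + (-6 + l + l²)) = 4/(-6 + l + l² + 4/l))
u(x(4, -4) + I(0))*(-359) = (4*((⅓)*4 + 1)/(4 + ((⅓)*4 + 1)² + ((⅓)*4 + 1)³ - 6*((⅓)*4 + 1)))*(-359) = (4*(4/3 + 1)/(4 + (4/3 + 1)² + (4/3 + 1)³ - 6*(4/3 + 1)))*(-359) = (4*(7/3)/(4 + (7/3)² + (7/3)³ - 6*7/3))*(-359) = (4*(7/3)/(4 + 49/9 + 343/27 - 14))*(-359) = (4*(7/3)/(220/27))*(-359) = (4*(7/3)*(27/220))*(-359) = (63/55)*(-359) = -22617/55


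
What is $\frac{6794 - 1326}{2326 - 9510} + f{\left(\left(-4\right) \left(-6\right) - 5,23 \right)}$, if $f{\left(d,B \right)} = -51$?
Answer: $- \frac{92963}{1796} \approx -51.761$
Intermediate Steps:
$\frac{6794 - 1326}{2326 - 9510} + f{\left(\left(-4\right) \left(-6\right) - 5,23 \right)} = \frac{6794 - 1326}{2326 - 9510} - 51 = \frac{5468}{-7184} - 51 = 5468 \left(- \frac{1}{7184}\right) - 51 = - \frac{1367}{1796} - 51 = - \frac{92963}{1796}$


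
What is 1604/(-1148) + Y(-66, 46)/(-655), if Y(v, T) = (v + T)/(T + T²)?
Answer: -56785437/40642357 ≈ -1.3972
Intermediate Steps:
Y(v, T) = (T + v)/(T + T²)
1604/(-1148) + Y(-66, 46)/(-655) = 1604/(-1148) + ((46 - 66)/(46*(1 + 46)))/(-655) = 1604*(-1/1148) + ((1/46)*(-20)/47)*(-1/655) = -401/287 + ((1/46)*(1/47)*(-20))*(-1/655) = -401/287 - 10/1081*(-1/655) = -401/287 + 2/141611 = -56785437/40642357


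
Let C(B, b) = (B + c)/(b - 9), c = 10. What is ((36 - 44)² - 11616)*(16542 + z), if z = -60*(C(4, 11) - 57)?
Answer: -225749184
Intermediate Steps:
C(B, b) = (10 + B)/(-9 + b) (C(B, b) = (B + 10)/(b - 9) = (10 + B)/(-9 + b))
z = 3000 (z = -60*((10 + 4)/(-9 + 11) - 57) = -60*(14/2 - 57) = -60*((½)*14 - 57) = -60*(7 - 57) = -60*(-50) = 3000)
((36 - 44)² - 11616)*(16542 + z) = ((36 - 44)² - 11616)*(16542 + 3000) = ((-8)² - 11616)*19542 = (64 - 11616)*19542 = -11552*19542 = -225749184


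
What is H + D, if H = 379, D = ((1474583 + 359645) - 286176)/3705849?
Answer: 1406064823/3705849 ≈ 379.42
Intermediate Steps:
D = 1548052/3705849 (D = (1834228 - 286176)*(1/3705849) = 1548052*(1/3705849) = 1548052/3705849 ≈ 0.41773)
H + D = 379 + 1548052/3705849 = 1406064823/3705849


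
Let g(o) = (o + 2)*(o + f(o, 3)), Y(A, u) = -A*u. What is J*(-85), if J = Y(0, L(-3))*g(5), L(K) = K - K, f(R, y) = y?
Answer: 0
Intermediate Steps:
L(K) = 0
Y(A, u) = -A*u
g(o) = (2 + o)*(3 + o) (g(o) = (o + 2)*(o + 3) = (2 + o)*(3 + o))
J = 0 (J = (-1*0*0)*(6 + 5² + 5*5) = 0*(6 + 25 + 25) = 0*56 = 0)
J*(-85) = 0*(-85) = 0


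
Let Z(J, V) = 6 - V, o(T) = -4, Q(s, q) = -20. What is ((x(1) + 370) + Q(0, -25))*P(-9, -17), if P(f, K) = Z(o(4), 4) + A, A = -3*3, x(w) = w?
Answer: -2457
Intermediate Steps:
A = -9
P(f, K) = -7 (P(f, K) = (6 - 1*4) - 9 = (6 - 4) - 9 = 2 - 9 = -7)
((x(1) + 370) + Q(0, -25))*P(-9, -17) = ((1 + 370) - 20)*(-7) = (371 - 20)*(-7) = 351*(-7) = -2457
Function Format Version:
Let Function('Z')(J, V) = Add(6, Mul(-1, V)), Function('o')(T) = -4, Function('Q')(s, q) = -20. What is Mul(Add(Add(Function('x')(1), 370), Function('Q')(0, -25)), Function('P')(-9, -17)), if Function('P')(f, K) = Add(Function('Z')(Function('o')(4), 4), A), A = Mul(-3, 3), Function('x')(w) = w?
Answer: -2457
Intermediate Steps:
A = -9
Function('P')(f, K) = -7 (Function('P')(f, K) = Add(Add(6, Mul(-1, 4)), -9) = Add(Add(6, -4), -9) = Add(2, -9) = -7)
Mul(Add(Add(Function('x')(1), 370), Function('Q')(0, -25)), Function('P')(-9, -17)) = Mul(Add(Add(1, 370), -20), -7) = Mul(Add(371, -20), -7) = Mul(351, -7) = -2457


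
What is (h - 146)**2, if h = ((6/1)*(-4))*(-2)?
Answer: 9604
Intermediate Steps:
h = 48 (h = ((6*1)*(-4))*(-2) = (6*(-4))*(-2) = -24*(-2) = 48)
(h - 146)**2 = (48 - 146)**2 = (-98)**2 = 9604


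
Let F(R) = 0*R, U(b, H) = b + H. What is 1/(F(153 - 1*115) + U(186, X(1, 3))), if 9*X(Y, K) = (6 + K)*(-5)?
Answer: 1/181 ≈ 0.0055249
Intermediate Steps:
X(Y, K) = -10/3 - 5*K/9 (X(Y, K) = ((6 + K)*(-5))/9 = (-30 - 5*K)/9 = -10/3 - 5*K/9)
U(b, H) = H + b
F(R) = 0
1/(F(153 - 1*115) + U(186, X(1, 3))) = 1/(0 + ((-10/3 - 5/9*3) + 186)) = 1/(0 + ((-10/3 - 5/3) + 186)) = 1/(0 + (-5 + 186)) = 1/(0 + 181) = 1/181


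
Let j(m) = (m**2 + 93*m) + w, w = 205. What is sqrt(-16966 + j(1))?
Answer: I*sqrt(16667) ≈ 129.1*I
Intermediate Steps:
j(m) = 205 + m**2 + 93*m (j(m) = (m**2 + 93*m) + 205 = 205 + m**2 + 93*m)
sqrt(-16966 + j(1)) = sqrt(-16966 + (205 + 1**2 + 93*1)) = sqrt(-16966 + (205 + 1 + 93)) = sqrt(-16966 + 299) = sqrt(-16667) = I*sqrt(16667)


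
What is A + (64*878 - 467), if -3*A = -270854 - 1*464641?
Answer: 300890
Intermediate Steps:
A = 245165 (A = -(-270854 - 1*464641)/3 = -(-270854 - 464641)/3 = -1/3*(-735495) = 245165)
A + (64*878 - 467) = 245165 + (64*878 - 467) = 245165 + (56192 - 467) = 245165 + 55725 = 300890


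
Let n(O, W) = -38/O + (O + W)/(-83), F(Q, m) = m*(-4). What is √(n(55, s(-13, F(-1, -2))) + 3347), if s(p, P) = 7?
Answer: √69718921415/4565 ≈ 57.841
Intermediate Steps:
F(Q, m) = -4*m
n(O, W) = -38/O - O/83 - W/83 (n(O, W) = -38/O + (O + W)*(-1/83) = -38/O + (-O/83 - W/83) = -38/O - O/83 - W/83)
√(n(55, s(-13, F(-1, -2))) + 3347) = √((1/83)*(-3154 - 1*55*(55 + 7))/55 + 3347) = √((1/83)*(1/55)*(-3154 - 1*55*62) + 3347) = √((1/83)*(1/55)*(-3154 - 3410) + 3347) = √((1/83)*(1/55)*(-6564) + 3347) = √(-6564/4565 + 3347) = √(15272491/4565) = √69718921415/4565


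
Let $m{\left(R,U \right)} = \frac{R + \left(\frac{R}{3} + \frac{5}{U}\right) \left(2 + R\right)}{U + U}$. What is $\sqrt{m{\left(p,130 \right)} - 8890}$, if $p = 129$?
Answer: $\frac{i \sqrt{599464570}}{260} \approx 94.169 i$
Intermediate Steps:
$m{\left(R,U \right)} = \frac{R + \left(2 + R\right) \left(\frac{5}{U} + \frac{R}{3}\right)}{2 U}$ ($m{\left(R,U \right)} = \frac{R + \left(R \frac{1}{3} + \frac{5}{U}\right) \left(2 + R\right)}{2 U} = \left(R + \left(\frac{R}{3} + \frac{5}{U}\right) \left(2 + R\right)\right) \frac{1}{2 U} = \left(R + \left(\frac{5}{U} + \frac{R}{3}\right) \left(2 + R\right)\right) \frac{1}{2 U} = \left(R + \left(2 + R\right) \left(\frac{5}{U} + \frac{R}{3}\right)\right) \frac{1}{2 U} = \frac{R + \left(2 + R\right) \left(\frac{5}{U} + \frac{R}{3}\right)}{2 U}$)
$\sqrt{m{\left(p,130 \right)} - 8890} = \sqrt{\frac{30 + 15 \cdot 129 + 129 \cdot 130 \left(5 + 129\right)}{6 \cdot 16900} - 8890} = \sqrt{\frac{1}{6} \cdot \frac{1}{16900} \left(30 + 1935 + 129 \cdot 130 \cdot 134\right) - 8890} = \sqrt{\frac{1}{6} \cdot \frac{1}{16900} \left(30 + 1935 + 2247180\right) - 8890} = \sqrt{\frac{1}{6} \cdot \frac{1}{16900} \cdot 2249145 - 8890} = \sqrt{\frac{149943}{6760} - 8890} = \sqrt{- \frac{59946457}{6760}} = \frac{i \sqrt{599464570}}{260}$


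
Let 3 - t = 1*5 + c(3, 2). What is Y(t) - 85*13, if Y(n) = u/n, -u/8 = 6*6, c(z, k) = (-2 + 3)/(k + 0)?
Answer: -4949/5 ≈ -989.80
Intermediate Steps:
c(z, k) = 1/k
u = -288 (u = -48*6 = -8*36 = -288)
t = -5/2 (t = 3 - (1*5 + 1/2) = 3 - (5 + ½) = 3 - 1*11/2 = 3 - 11/2 = -5/2 ≈ -2.5000)
Y(n) = -288/n
Y(t) - 85*13 = -288/(-5/2) - 85*13 = -288*(-⅖) - 1105 = 576/5 - 1105 = -4949/5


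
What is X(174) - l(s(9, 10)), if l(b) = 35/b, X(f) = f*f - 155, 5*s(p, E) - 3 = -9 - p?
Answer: 90398/3 ≈ 30133.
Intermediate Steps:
s(p, E) = -6/5 - p/5 (s(p, E) = ⅗ + (-9 - p)/5 = ⅗ + (-9/5 - p/5) = -6/5 - p/5)
X(f) = -155 + f² (X(f) = f² - 155 = -155 + f²)
X(174) - l(s(9, 10)) = (-155 + 174²) - 35/(-6/5 - ⅕*9) = (-155 + 30276) - 35/(-6/5 - 9/5) = 30121 - 35/(-3) = 30121 - 35*(-1)/3 = 30121 - 1*(-35/3) = 30121 + 35/3 = 90398/3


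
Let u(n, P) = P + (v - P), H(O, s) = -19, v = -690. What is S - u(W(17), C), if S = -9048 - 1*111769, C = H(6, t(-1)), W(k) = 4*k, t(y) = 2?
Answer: -120127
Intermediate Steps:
C = -19
u(n, P) = -690 (u(n, P) = P + (-690 - P) = -690)
S = -120817 (S = -9048 - 111769 = -120817)
S - u(W(17), C) = -120817 - 1*(-690) = -120817 + 690 = -120127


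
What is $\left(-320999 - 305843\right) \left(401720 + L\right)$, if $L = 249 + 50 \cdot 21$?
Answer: $-252629235998$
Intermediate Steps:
$L = 1299$ ($L = 249 + 1050 = 1299$)
$\left(-320999 - 305843\right) \left(401720 + L\right) = \left(-320999 - 305843\right) \left(401720 + 1299\right) = \left(-626842\right) 403019 = -252629235998$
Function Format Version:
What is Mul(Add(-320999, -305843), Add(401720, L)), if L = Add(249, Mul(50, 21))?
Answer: -252629235998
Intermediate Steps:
L = 1299 (L = Add(249, 1050) = 1299)
Mul(Add(-320999, -305843), Add(401720, L)) = Mul(Add(-320999, -305843), Add(401720, 1299)) = Mul(-626842, 403019) = -252629235998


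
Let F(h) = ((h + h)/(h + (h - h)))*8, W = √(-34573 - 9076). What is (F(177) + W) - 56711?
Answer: -56695 + I*√43649 ≈ -56695.0 + 208.92*I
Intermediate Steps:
W = I*√43649 (W = √(-43649) = I*√43649 ≈ 208.92*I)
F(h) = 16 (F(h) = ((2*h)/(h + 0))*8 = ((2*h)/h)*8 = 2*8 = 16)
(F(177) + W) - 56711 = (16 + I*√43649) - 56711 = -56695 + I*√43649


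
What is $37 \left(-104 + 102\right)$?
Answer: $-74$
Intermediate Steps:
$37 \left(-104 + 102\right) = 37 \left(-2\right) = -74$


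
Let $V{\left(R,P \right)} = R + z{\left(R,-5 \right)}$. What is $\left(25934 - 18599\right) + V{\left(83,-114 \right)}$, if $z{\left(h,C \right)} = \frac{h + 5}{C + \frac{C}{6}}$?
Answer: $\frac{259102}{35} \approx 7402.9$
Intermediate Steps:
$z{\left(h,C \right)} = \frac{6 \left(5 + h\right)}{7 C}$ ($z{\left(h,C \right)} = \frac{5 + h}{C + C \frac{1}{6}} = \frac{5 + h}{C + \frac{C}{6}} = \frac{5 + h}{\frac{7}{6} C} = \left(5 + h\right) \frac{6}{7 C} = \frac{6 \left(5 + h\right)}{7 C}$)
$V{\left(R,P \right)} = - \frac{6}{7} + \frac{29 R}{35}$ ($V{\left(R,P \right)} = R + \frac{6 \left(5 + R\right)}{7 \left(-5\right)} = R + \frac{6}{7} \left(- \frac{1}{5}\right) \left(5 + R\right) = R - \left(\frac{6}{7} + \frac{6 R}{35}\right) = - \frac{6}{7} + \frac{29 R}{35}$)
$\left(25934 - 18599\right) + V{\left(83,-114 \right)} = \left(25934 - 18599\right) + \left(- \frac{6}{7} + \frac{29}{35} \cdot 83\right) = 7335 + \left(- \frac{6}{7} + \frac{2407}{35}\right) = 7335 + \frac{2377}{35} = \frac{259102}{35}$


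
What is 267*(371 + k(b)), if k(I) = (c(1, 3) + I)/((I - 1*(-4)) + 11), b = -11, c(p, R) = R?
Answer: 98523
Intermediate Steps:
k(I) = (3 + I)/(15 + I) (k(I) = (3 + I)/((I - 1*(-4)) + 11) = (3 + I)/((I + 4) + 11) = (3 + I)/((4 + I) + 11) = (3 + I)/(15 + I))
267*(371 + k(b)) = 267*(371 + (3 - 11)/(15 - 11)) = 267*(371 - 8/4) = 267*(371 + (¼)*(-8)) = 267*(371 - 2) = 267*369 = 98523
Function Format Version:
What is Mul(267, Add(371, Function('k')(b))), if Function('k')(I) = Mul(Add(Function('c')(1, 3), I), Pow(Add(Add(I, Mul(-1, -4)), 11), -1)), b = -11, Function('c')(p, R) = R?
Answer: 98523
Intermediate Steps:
Function('k')(I) = Mul(Pow(Add(15, I), -1), Add(3, I)) (Function('k')(I) = Mul(Add(3, I), Pow(Add(Add(I, Mul(-1, -4)), 11), -1)) = Mul(Add(3, I), Pow(Add(Add(I, 4), 11), -1)) = Mul(Add(3, I), Pow(Add(Add(4, I), 11), -1)) = Mul(Add(3, I), Pow(Add(15, I), -1)) = Mul(Pow(Add(15, I), -1), Add(3, I)))
Mul(267, Add(371, Function('k')(b))) = Mul(267, Add(371, Mul(Pow(Add(15, -11), -1), Add(3, -11)))) = Mul(267, Add(371, Mul(Pow(4, -1), -8))) = Mul(267, Add(371, Mul(Rational(1, 4), -8))) = Mul(267, Add(371, -2)) = Mul(267, 369) = 98523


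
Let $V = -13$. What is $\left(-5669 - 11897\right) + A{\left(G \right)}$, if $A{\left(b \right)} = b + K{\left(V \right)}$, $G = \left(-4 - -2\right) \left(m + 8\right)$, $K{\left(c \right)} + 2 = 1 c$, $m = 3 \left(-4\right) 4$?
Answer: $-17501$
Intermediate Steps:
$m = -48$ ($m = \left(-12\right) 4 = -48$)
$K{\left(c \right)} = -2 + c$ ($K{\left(c \right)} = -2 + 1 c = -2 + c$)
$G = 80$ ($G = \left(-4 - -2\right) \left(-48 + 8\right) = \left(-4 + 2\right) \left(-40\right) = \left(-2\right) \left(-40\right) = 80$)
$A{\left(b \right)} = -15 + b$ ($A{\left(b \right)} = b - 15 = -15 + b$)
$\left(-5669 - 11897\right) + A{\left(G \right)} = \left(-5669 - 11897\right) + \left(-15 + 80\right) = \left(-5669 - 11897\right) + 65 = -17566 + 65 = -17501$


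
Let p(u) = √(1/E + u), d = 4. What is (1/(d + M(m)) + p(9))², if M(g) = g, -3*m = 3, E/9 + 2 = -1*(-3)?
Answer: (1 + √82)²/9 ≈ 11.235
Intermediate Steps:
E = 9 (E = -18 + 9*(-1*(-3)) = -18 + 9*3 = -18 + 27 = 9)
m = -1 (m = -⅓*3 = -1)
p(u) = √(⅑ + u) (p(u) = √(1/9 + u) = √(⅑ + u))
(1/(d + M(m)) + p(9))² = (1/(4 - 1) + √(1 + 9*9)/3)² = (1/3 + √(1 + 81)/3)² = (⅓ + √82/3)²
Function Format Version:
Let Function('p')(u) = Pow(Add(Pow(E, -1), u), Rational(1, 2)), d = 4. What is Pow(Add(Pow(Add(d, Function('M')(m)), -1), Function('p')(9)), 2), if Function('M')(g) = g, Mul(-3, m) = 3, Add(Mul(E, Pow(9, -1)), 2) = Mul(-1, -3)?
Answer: Mul(Rational(1, 9), Pow(Add(1, Pow(82, Rational(1, 2))), 2)) ≈ 11.235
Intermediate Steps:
E = 9 (E = Add(-18, Mul(9, Mul(-1, -3))) = Add(-18, Mul(9, 3)) = Add(-18, 27) = 9)
m = -1 (m = Mul(Rational(-1, 3), 3) = -1)
Function('p')(u) = Pow(Add(Rational(1, 9), u), Rational(1, 2)) (Function('p')(u) = Pow(Add(Pow(9, -1), u), Rational(1, 2)) = Pow(Add(Rational(1, 9), u), Rational(1, 2)))
Pow(Add(Pow(Add(d, Function('M')(m)), -1), Function('p')(9)), 2) = Pow(Add(Pow(Add(4, -1), -1), Mul(Rational(1, 3), Pow(Add(1, Mul(9, 9)), Rational(1, 2)))), 2) = Pow(Add(Pow(3, -1), Mul(Rational(1, 3), Pow(Add(1, 81), Rational(1, 2)))), 2) = Pow(Add(Rational(1, 3), Mul(Rational(1, 3), Pow(82, Rational(1, 2)))), 2)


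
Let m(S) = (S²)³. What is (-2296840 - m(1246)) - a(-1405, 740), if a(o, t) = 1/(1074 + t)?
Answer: -6788057878217992377905/1814 ≈ -3.7420e+18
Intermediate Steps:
m(S) = S⁶
(-2296840 - m(1246)) - a(-1405, 740) = (-2296840 - 1*1246⁶) - 1/(1074 + 740) = (-2296840 - 1*3742038521617324096) - 1/1814 = (-2296840 - 3742038521617324096) - 1*1/1814 = -3742038521619620936 - 1/1814 = -6788057878217992377905/1814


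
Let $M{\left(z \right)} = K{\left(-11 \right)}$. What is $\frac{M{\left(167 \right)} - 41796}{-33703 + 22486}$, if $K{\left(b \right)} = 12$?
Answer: $\frac{13928}{3739} \approx 3.7251$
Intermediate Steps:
$M{\left(z \right)} = 12$
$\frac{M{\left(167 \right)} - 41796}{-33703 + 22486} = \frac{12 - 41796}{-33703 + 22486} = - \frac{41784}{-11217} = \left(-41784\right) \left(- \frac{1}{11217}\right) = \frac{13928}{3739}$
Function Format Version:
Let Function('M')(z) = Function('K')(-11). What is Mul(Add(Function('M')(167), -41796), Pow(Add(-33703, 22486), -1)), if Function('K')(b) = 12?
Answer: Rational(13928, 3739) ≈ 3.7251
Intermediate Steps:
Function('M')(z) = 12
Mul(Add(Function('M')(167), -41796), Pow(Add(-33703, 22486), -1)) = Mul(Add(12, -41796), Pow(Add(-33703, 22486), -1)) = Mul(-41784, Pow(-11217, -1)) = Mul(-41784, Rational(-1, 11217)) = Rational(13928, 3739)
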